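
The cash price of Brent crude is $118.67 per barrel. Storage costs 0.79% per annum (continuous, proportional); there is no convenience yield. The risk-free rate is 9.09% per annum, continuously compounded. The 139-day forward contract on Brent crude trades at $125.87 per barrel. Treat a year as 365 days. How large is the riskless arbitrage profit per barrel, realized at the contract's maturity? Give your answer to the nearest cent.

$2.65 per barrel

Fair forward: F* = S·e^(carry·T), with carry = (r + u) = 0.0909 + 0.0079 = 0.0988
F* = 118.67 · e^(0.0988 × 139/365) = 118.67 · e^0.037625 = 118.67 × 1.038342 = $123.2200
Market $125.87 > fair $123.2200: forward overpriced → cash-and-carry (buy spot, short the forward).
At maturity, profit = |F_mkt − F*| = |125.87 − 123.2200| = $2.65 per barrel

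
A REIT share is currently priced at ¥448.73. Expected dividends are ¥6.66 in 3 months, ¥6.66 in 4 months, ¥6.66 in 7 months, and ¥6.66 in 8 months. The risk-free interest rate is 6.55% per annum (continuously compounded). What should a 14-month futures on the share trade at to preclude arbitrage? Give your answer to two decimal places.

¥456.46

PV(dividends) I = 6.66·e^(−0.0655·3/12) + 6.66·e^(−0.0655·4/12) + 6.66·e^(−0.0655·7/12) + 6.66·e^(−0.0655·8/12)
I = 6.5518 + 6.5162 + 6.4103 + 6.3754 = 25.8537
F = (S − I)·e^(rT) = (448.73 − 25.8537) · e^(0.0655·14/12)
= 422.8763 · e^0.076417 = 422.8763 × 1.079413 = ¥456.46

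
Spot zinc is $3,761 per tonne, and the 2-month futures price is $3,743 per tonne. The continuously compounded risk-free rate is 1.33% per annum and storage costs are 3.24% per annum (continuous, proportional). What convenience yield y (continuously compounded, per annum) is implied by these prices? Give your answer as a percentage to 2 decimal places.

F = S·e^((r+u−y)T) ⇒ (r+u−y) = ln(F/S)/T
ln(3743/3761) = -0.004797; /T ⇒ -0.028782
y = r + u − ln(F/S)/T = 0.0133 + 0.0324 + 0.028782 = 0.074482
y = 7.45%

7.45%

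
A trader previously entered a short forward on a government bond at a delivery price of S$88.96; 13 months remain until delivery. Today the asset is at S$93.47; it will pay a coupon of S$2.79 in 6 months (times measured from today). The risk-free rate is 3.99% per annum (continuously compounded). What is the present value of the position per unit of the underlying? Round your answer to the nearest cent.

-S$5.54

PV(remaining coupons) I = 2.79·e^(−0.0399·6/12) = 2.7349
Current forward F = (S − I)·e^(rT) = (93.47 − 2.7349)·e^(0.0399·13/12) = 90.7351 × 1.044173 = 94.7431
Value (long) = (F − K)·e^(−rT) = (94.7431 − 88.96) × 0.957696 = 5.5385
Short position value = −(long value) = -S$5.54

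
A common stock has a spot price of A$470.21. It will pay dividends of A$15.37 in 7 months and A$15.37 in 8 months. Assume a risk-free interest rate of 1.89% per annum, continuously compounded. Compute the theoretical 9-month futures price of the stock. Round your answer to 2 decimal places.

PV(dividends) I = 15.37·e^(−0.0189·7/12) + 15.37·e^(−0.0189·8/12)
I = 15.2015 + 15.1776 = 30.3791
F = (S − I)·e^(rT) = (470.21 − 30.3791) · e^(0.0189·9/12)
= 439.8309 · e^0.014175 = 439.8309 × 1.014276 = A$446.11

A$446.11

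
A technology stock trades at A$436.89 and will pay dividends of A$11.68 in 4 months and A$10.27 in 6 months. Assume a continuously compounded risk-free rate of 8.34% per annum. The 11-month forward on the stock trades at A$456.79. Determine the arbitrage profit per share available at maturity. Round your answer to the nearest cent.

A$8.09 per share

PV(dividends) I = 11.68·e^(−0.0834·4/12) + 10.27·e^(−0.0834·6/12) = 21.2103
Fair forward F* = (S − I)·e^(rT) = (436.89 − 21.2103)·e^0.076450 = 415.6797 × 1.079448 = 448.7046
Market A$456.79 > fair 448.7046: forward overpriced → cash-and-carry (borrow at r, buy the stock and collect the dividends, short the forward).
Profit at T = |F_mkt − F*| = |456.79 − 448.7046| = A$8.09 per share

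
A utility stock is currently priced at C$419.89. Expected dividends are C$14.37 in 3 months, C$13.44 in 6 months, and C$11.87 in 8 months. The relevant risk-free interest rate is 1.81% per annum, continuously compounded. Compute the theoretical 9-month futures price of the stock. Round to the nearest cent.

PV(dividends) I = 14.37·e^(−0.0181·3/12) + 13.44·e^(−0.0181·6/12) + 11.87·e^(−0.0181·8/12)
I = 14.3051 + 13.3189 + 11.7276 = 39.3516
F = (S − I)·e^(rT) = (419.89 − 39.3516) · e^(0.0181·9/12)
= 380.5384 · e^0.013575 = 380.5384 × 1.013668 = C$385.74

C$385.74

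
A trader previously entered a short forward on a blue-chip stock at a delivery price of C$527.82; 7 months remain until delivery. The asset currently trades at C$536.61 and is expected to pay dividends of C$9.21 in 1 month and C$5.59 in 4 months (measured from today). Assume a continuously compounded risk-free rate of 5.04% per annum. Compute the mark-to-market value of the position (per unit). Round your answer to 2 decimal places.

PV(remaining dividends) I = 9.21·e^(−0.0504·1/12) + 5.59·e^(−0.0504·4/12) = 14.6683
Current forward F = (S − I)·e^(rT) = (536.61 − 14.6683)·e^(0.0504·7/12) = 521.9417 × 1.029836 = 537.5144
Value (long) = (F − K)·e^(−rT) = (537.5144 − 527.82) × 0.971028 = 9.4135
Short position value = −(long value) = -C$9.41

-C$9.41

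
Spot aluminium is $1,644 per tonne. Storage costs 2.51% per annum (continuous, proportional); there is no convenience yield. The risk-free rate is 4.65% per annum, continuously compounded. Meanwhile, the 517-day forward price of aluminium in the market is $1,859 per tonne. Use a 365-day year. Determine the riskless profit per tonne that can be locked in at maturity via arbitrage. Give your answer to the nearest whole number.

Fair forward: F* = S·e^(carry·T), with carry = (r + u) = 0.0465 + 0.0251 = 0.0716
F* = 1644 · e^(0.0716 × 517/365) = 1644 · e^0.101417 = 1644 × 1.106738 = $1819.4773
Market $1859 > fair $1819.4773: forward overpriced → cash-and-carry (buy spot, short the forward).
At maturity, profit = |F_mkt − F*| = |1859 − 1819.4773| = $40 per tonne

$40 per tonne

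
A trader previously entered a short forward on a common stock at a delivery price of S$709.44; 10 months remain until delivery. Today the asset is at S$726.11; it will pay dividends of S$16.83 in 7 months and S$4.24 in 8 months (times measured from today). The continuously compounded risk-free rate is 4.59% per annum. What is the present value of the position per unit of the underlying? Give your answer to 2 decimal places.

PV(remaining dividends) I = 16.83·e^(−0.0459·7/12) + 4.24·e^(−0.0459·8/12) = 20.4976
Current forward F = (S − I)·e^(rT) = (726.11 − 20.4976)·e^(0.0459·10/12) = 705.6124 × 1.038991 = 733.1249
Value (long) = (F − K)·e^(−rT) = (733.1249 − 709.44) × 0.962472 = 22.7961
Short position value = −(long value) = -S$22.80

-S$22.80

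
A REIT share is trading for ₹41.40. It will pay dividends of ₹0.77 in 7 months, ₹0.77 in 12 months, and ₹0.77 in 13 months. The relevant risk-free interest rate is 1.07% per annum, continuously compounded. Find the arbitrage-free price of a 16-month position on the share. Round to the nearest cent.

PV(dividends) I = 0.77·e^(−0.0107·7/12) + 0.77·e^(−0.0107·12/12) + 0.77·e^(−0.0107·13/12)
I = 0.7652 + 0.7618 + 0.7611 = 2.2881
F = (S − I)·e^(rT) = (41.40 − 2.2881) · e^(0.0107·16/12)
= 39.1119 · e^0.014267 = 39.1119 × 1.014369 = ₹39.67

₹39.67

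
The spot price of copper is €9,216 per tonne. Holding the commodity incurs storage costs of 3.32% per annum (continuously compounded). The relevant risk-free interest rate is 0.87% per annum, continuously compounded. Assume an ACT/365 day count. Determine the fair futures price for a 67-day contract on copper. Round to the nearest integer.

Net carry = r + u − y = 0.0087 + 0.0332 − 0.0000 = 0.0419
F = S·e^((r+u−y)T) = 9216 · e^(0.0419 × 67/365) = 9216 · e^0.007691
= 9216 × 1.007721 = €9,287 per tonne

€9,287 per tonne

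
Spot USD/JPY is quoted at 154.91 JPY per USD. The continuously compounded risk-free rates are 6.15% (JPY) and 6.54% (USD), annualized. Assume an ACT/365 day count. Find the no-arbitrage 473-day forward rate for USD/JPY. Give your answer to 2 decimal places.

154.13

F = S·e^((r_JPY − r_USD)T) = 154.91 · e^((0.0615 − 0.0654) × 473/365)
= 154.91 · e^-0.005054 = 154.91 × 0.994959
F = 154.13 JPY per USD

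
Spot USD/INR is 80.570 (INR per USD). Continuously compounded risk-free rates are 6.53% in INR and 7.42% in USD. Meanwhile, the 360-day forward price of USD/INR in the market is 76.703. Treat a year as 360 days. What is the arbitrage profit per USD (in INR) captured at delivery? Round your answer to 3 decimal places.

3.153 per USD (in INR)

Fair forward: F* = S·e^(carry·T), with carry = (r_INR − r_USD) = 0.0653 − 0.0742 = -0.0089
F* = 80.570 · e^(-0.0089 × 360/360) = 80.570 · e^-0.008900 = 80.570 × 0.991139 = 79.8561
Market 76.703 < fair 79.8561: forward underpriced → reverse cash-and-carry (short spot, go long the forward).
At maturity, profit = |F_mkt − F*| = |76.703 − 79.8561| = 3.153 per USD (in INR)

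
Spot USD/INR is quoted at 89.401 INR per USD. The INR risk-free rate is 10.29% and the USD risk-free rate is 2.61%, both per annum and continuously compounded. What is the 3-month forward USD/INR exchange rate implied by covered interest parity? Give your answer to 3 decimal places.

F = S·e^((r_INR − r_USD)T) = 89.401 · e^((0.1029 − 0.0261) × 3/12)
= 89.401 · e^0.019200 = 89.401 × 1.019386
F = 91.134 INR per USD

91.134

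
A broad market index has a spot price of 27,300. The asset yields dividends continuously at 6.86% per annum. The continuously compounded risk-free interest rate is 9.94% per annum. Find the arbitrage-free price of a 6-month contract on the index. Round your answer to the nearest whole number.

F = S·e^((r − q)T) = 27300 · e^((0.0994 − 0.0686) × 6/12)
= 27300 · e^0.015400 = 27300 × 1.015519
F = 27,724

27,724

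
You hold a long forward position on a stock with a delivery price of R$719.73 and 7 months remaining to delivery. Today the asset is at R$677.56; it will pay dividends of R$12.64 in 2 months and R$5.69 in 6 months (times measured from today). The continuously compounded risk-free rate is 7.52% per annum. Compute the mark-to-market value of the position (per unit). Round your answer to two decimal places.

PV(remaining dividends) I = 12.64·e^(−0.0752·2/12) + 5.69·e^(−0.0752·6/12) = 17.9626
Current forward F = (S − I)·e^(rT) = (677.56 − 17.9626)·e^(0.0752·7/12) = 659.5974 × 1.044843 = 689.1757
Value (long) = (F − K)·e^(−rT) = (689.1757 − 719.73) × 0.957082 = -29.2430
Value = -R$29.24

-R$29.24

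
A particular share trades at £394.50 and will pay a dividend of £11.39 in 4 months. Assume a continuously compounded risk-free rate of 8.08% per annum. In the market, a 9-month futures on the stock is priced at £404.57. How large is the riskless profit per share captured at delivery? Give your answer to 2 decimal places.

PV(dividends) I = 11.39·e^(−0.0808·4/12) = 11.0873
Fair futures F* = (S − I)·e^(rT) = (394.50 − 11.0873)·e^0.060600 = 383.4127 × 1.062474 = 407.3660
Market £404.57 < fair 407.3660: forward underpriced → reverse cash-and-carry (short the stock, invest proceeds at r, pay the dividends, go long the forward).
Profit at T = |F_mkt − F*| = |404.57 − 407.3660| = £2.80 per share

£2.80 per share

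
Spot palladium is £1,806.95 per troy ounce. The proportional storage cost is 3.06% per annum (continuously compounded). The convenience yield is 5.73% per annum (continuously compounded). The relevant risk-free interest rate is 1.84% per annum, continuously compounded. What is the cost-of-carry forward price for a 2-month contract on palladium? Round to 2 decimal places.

Net carry = r + u − y = 0.0184 + 0.0306 − 0.0573 = -0.0083
F = S·e^((r+u−y)T) = 1806.95 · e^(-0.0083 × 2/12) = 1806.95 · e^-0.00138333
= 1806.95 × 0.99861763 = £1,804.45 per troy ounce

£1,804.45 per troy ounce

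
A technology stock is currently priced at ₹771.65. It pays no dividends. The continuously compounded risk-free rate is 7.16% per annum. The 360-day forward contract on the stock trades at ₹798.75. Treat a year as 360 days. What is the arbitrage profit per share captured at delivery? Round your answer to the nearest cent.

Fair forward: F* = S·e^(carry·T), with carry = r = 0.0716
F* = 771.65 · e^(0.0716 × 360/360) = 771.65 · e^0.071600 = 771.65 × 1.074226 = ₹828.9265
Market ₹798.75 < fair ₹828.9265: forward underpriced → reverse cash-and-carry (short spot, go long the forward).
At maturity, profit = |F_mkt − F*| = |798.75 − 828.9265| = ₹30.18 per share

₹30.18 per share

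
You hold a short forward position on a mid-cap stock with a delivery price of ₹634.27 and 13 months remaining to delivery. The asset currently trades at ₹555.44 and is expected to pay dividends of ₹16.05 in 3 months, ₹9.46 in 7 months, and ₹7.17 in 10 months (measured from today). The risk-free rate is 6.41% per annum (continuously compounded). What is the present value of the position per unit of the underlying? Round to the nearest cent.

₹67.98

PV(remaining dividends) I = 16.05·e^(−0.0641·3/12) + 9.46·e^(−0.0641·7/12) + 7.17·e^(−0.0641·10/12) = 31.7047
Current forward F = (S − I)·e^(rT) = (555.44 − 31.7047)·e^(0.0641·13/12) = 523.7353 × 1.071910 = 561.3971
Value (long) = (F − K)·e^(−rT) = (561.3971 − 634.27) × 0.932915 = -67.9842
Short position value = −(long value) = ₹67.98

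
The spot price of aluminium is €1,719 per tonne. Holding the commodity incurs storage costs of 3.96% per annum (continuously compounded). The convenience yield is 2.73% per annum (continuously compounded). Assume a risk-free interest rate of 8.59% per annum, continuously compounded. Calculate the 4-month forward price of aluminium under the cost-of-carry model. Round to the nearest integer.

Net carry = r + u − y = 0.0859 + 0.0396 − 0.0273 = 0.0982
F = S·e^((r+u−y)T) = 1719 · e^(0.0982 × 4/12) = 1719 · e^0.032733
= 1719 × 1.033275 = €1,776 per tonne

€1,776 per tonne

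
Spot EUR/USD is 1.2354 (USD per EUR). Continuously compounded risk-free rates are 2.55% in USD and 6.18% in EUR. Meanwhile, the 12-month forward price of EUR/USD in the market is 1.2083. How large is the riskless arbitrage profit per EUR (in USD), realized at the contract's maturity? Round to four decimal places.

Fair forward: F* = S·e^(carry·T), with carry = (r_USD − r_EUR) = 0.0255 − 0.0618 = -0.0363
F* = 1.2354 · e^(-0.0363 × 12/12) = 1.2354 · e^-0.036300 = 1.2354 × 0.964351 = 1.1914
Market 1.2083 > fair 1.1914: forward overpriced → cash-and-carry (buy spot, short the forward).
At maturity, profit = |F_mkt − F*| = |1.2083 − 1.1914| = 0.0169 per EUR (in USD)

0.0169 per EUR (in USD)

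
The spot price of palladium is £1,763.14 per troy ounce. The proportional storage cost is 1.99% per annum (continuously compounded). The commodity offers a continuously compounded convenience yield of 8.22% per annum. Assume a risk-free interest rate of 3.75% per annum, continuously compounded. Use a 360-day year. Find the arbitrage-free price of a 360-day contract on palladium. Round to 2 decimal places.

£1,719.95 per troy ounce

Net carry = r + u − y = 0.0375 + 0.0199 − 0.0822 = -0.0248
F = S·e^((r+u−y)T) = 1763.14 · e^(-0.0248 × 360/360) = 1763.14 · e^-0.02480000
= 1763.14 × 0.97550499 = £1,719.95 per troy ounce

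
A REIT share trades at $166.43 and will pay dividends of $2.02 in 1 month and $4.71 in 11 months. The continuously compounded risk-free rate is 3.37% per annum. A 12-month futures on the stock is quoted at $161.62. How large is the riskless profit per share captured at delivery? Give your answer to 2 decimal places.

PV(dividends) I = 2.02·e^(−0.0337·1/12) + 4.71·e^(−0.0337·11/12) = 6.5811
Fair futures F* = (S − I)·e^(rT) = (166.43 − 6.5811)·e^0.033700 = 159.8489 × 1.034274 = 165.3276
Market $161.62 < fair 165.3276: forward underpriced → reverse cash-and-carry (short the stock, invest proceeds at r, pay the dividends, go long the forward).
Profit at T = |F_mkt − F*| = |161.62 − 165.3276| = $3.71 per share

$3.71 per share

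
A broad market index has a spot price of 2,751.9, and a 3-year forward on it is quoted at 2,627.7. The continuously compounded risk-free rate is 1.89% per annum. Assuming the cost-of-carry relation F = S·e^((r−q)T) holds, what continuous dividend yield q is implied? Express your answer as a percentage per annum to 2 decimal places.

From F = S·e^((r−q)T): (r − q) = ln(F/S)/T
ln(2627.7/2751.9) = ln(0.954868) = -0.046182
(r − q) = -0.046182 / (3) = -0.015394
q = r − ln(F/S)/T = 0.0189 + 0.015394 = 0.034294
q = 3.43%

3.43%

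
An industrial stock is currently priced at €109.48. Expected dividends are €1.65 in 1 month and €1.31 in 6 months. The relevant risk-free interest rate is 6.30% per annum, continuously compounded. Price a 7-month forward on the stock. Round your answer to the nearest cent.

PV(dividends) I = 1.65·e^(−0.0630·1/12) + 1.31·e^(−0.0630·6/12)
I = 1.6414 + 1.2694 = 2.9108
F = (S − I)·e^(rT) = (109.48 − 2.9108) · e^(0.0630·7/12)
= 106.5692 · e^0.036750 = 106.5692 × 1.037434 = €110.56

€110.56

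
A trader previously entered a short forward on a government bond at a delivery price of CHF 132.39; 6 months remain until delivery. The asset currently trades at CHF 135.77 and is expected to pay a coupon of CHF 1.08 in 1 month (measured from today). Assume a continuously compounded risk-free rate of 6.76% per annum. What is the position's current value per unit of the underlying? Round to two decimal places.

-CHF 6.71

PV(remaining coupons) I = 1.08·e^(−0.0676·1/12) = 1.0739
Current forward F = (S − I)·e^(rT) = (135.77 − 1.0739)·e^(0.0676·6/12) = 134.6961 × 1.034378 = 139.3267
Value (long) = (F − K)·e^(−rT) = (139.3267 − 132.39) × 0.966765 = 6.7062
Short position value = −(long value) = -CHF 6.71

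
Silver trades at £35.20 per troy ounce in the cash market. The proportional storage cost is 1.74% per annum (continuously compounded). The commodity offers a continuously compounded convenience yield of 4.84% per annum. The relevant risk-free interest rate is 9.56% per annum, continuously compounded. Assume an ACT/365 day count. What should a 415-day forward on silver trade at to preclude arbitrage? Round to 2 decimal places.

Net carry = r + u − y = 0.0956 + 0.0174 − 0.0484 = 0.0646
F = S·e^((r+u−y)T) = 35.20 · e^(0.0646 × 415/365) = 35.20 · e^0.073449
= 35.20 × 1.076214 = £37.88 per troy ounce

£37.88 per troy ounce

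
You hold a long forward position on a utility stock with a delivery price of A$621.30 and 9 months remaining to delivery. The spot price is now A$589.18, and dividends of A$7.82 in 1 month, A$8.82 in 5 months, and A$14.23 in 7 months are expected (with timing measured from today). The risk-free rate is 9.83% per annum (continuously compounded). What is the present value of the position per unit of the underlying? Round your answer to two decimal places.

-A$17.62

PV(remaining dividends) I = 7.82·e^(−0.0983·1/12) + 8.82·e^(−0.0983·5/12) + 14.23·e^(−0.0983·7/12) = 29.6592
Current forward F = (S − I)·e^(rT) = (589.18 − 29.6592)·e^(0.0983·9/12) = 559.5208 × 1.076511 = 602.3303
Value (long) = (F − K)·e^(−rT) = (602.3303 − 621.30) × 0.928927 = -17.6215
Value = -A$17.62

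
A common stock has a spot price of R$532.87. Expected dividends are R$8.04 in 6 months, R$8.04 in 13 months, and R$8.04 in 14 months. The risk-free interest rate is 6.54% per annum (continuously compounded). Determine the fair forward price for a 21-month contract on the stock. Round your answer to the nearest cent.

PV(dividends) I = 8.04·e^(−0.0654·6/12) + 8.04·e^(−0.0654·13/12) + 8.04·e^(−0.0654·14/12)
I = 7.7813 + 7.4901 + 7.4494 = 22.7208
F = (S − I)·e^(rT) = (532.87 − 22.7208) · e^(0.0654·21/12)
= 510.1492 · e^0.114450 = 510.1492 × 1.121257 = R$572.01

R$572.01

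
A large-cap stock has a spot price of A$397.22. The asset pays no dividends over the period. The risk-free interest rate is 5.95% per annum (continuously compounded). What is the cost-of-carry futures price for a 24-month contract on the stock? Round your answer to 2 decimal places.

A$447.42

F = S·e^(rT) = 397.22 · e^(0.0595 × 24/12)
= 397.22 · e^0.119000 = 397.22 × 1.126370
F = A$447.42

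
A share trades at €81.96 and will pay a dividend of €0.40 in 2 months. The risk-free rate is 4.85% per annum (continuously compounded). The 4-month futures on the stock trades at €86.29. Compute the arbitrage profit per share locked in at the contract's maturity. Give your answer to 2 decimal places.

PV(dividends) I = 0.40·e^(−0.0485·2/12) = 0.3968
Fair futures F* = (S − I)·e^(rT) = (81.96 − 0.3968)·e^0.016167 = 81.5632 × 1.016298 = 82.8925
Market €86.29 > fair 82.8925: forward overpriced → cash-and-carry (borrow at r, buy the stock and collect the dividends, short the forward).
Profit at T = |F_mkt − F*| = |86.29 − 82.8925| = €3.40 per share

€3.40 per share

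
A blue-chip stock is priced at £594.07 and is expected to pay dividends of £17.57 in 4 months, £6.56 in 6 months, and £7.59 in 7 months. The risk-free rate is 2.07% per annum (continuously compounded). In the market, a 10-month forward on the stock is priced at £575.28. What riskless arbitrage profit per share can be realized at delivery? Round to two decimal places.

£2.86 per share

PV(dividends) I = 17.57·e^(−0.0207·4/12) + 6.56·e^(−0.0207·6/12) + 7.59·e^(−0.0207·7/12) = 31.4405
Fair forward F* = (S − I)·e^(rT) = (594.07 − 31.4405)·e^0.017250 = 562.6295 × 1.017400 = 572.4193
Market £575.28 > fair 572.4193: forward overpriced → cash-and-carry (borrow at r, buy the stock and collect the dividends, short the forward).
Profit at T = |F_mkt − F*| = |575.28 − 572.4193| = £2.86 per share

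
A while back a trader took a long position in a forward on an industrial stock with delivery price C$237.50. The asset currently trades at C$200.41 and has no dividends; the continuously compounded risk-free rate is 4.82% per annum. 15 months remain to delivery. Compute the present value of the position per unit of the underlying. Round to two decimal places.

Current fair forward for the remaining 15 months: F = S·e^(r·T), r = 0.0482
F = 200.41 · e^(0.0482 × 15/12) = 200.41 × 1.062102 = 212.8559
Value of long forward = (F − K)·e^(−rT) = (212.8559 − 237.50) · e^(−0.0482·15/12)
= -24.6441 × 0.941529 = -23.20

-C$23.20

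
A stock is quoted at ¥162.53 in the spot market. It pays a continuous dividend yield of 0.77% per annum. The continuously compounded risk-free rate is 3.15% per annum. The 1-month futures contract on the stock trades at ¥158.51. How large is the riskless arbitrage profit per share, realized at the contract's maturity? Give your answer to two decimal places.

Fair futures: F* = S·e^(carry·T), with carry = (r − q) = 0.0315 − 0.0077 = 0.0238
F* = 162.53 · e^(0.0238 × 1/12) = 162.53 · e^0.001983 = 162.53 × 1.001985 = ¥162.8526
Market ¥158.51 < fair ¥162.8526: forward underpriced → reverse cash-and-carry (short spot, go long the forward).
At maturity, profit = |F_mkt − F*| = |158.51 − 162.8526| = ¥4.34 per share

¥4.34 per share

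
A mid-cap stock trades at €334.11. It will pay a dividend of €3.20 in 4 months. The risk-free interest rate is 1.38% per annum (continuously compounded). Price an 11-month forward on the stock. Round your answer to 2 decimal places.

PV(dividends) I = 3.20·e^(−0.0138·4/12)
I = 3.1853
F = (S − I)·e^(rT) = (334.11 − 3.1853) · e^(0.0138·11/12)
= 330.9247 · e^0.012650 = 330.9247 × 1.012730 = €335.14

€335.14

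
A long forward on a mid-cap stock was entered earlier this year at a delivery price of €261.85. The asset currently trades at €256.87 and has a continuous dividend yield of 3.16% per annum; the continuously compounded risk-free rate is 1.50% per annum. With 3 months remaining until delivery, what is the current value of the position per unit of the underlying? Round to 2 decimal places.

Current fair forward for the remaining 3 months: F = S·e^((r − q)·T), (r − q) = 0.0150 − 0.0316 = -0.0166
F = 256.87 · e^(-0.0166 × 3/12) = 256.87 × 0.995859 = 255.8063
Value of long forward = (F − K)·e^(−rT) = (255.8063 − 261.85) · e^(−0.0150·3/12)
= -6.0437 × 0.996257 = -6.02

-€6.02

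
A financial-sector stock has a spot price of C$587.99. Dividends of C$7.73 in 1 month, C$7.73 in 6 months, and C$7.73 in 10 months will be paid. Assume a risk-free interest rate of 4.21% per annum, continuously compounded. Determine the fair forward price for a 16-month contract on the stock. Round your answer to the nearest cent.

C$597.89

PV(dividends) I = 7.73·e^(−0.0421·1/12) + 7.73·e^(−0.0421·6/12) + 7.73·e^(−0.0421·10/12)
I = 7.7029 + 7.5690 + 7.4635 = 22.7354
F = (S − I)·e^(rT) = (587.99 − 22.7354) · e^(0.0421·16/12)
= 565.2546 · e^0.056133 = 565.2546 × 1.057738 = C$597.89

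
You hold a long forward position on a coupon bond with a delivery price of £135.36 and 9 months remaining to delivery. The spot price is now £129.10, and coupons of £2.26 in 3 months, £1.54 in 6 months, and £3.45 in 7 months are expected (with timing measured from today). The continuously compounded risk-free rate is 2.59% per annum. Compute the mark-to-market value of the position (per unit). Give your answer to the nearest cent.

-£10.82

PV(remaining coupons) I = 2.26·e^(−0.0259·3/12) + 1.54·e^(−0.0259·6/12) + 3.45·e^(−0.0259·7/12) = 7.1639
Current forward F = (S − I)·e^(rT) = (129.10 − 7.1639)·e^(0.0259·9/12) = 121.9361 × 1.019615 = 124.3279
Value (long) = (F − K)·e^(−rT) = (124.3279 − 135.36) × 0.980762 = -10.8199
Value = -£10.82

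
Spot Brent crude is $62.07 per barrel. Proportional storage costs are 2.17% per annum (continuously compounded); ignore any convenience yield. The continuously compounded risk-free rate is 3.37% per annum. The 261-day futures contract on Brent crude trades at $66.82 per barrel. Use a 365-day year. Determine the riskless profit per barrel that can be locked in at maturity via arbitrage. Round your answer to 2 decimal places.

$2.24 per barrel

Fair futures: F* = S·e^(carry·T), with carry = (r + u) = 0.0337 + 0.0217 = 0.0554
F* = 62.07 · e^(0.0554 × 261/365) = 62.07 · e^0.039615 = 62.07 × 1.040410 = $64.5782
Market $66.82 > fair $64.5782: forward overpriced → cash-and-carry (buy spot, short the forward).
At maturity, profit = |F_mkt − F*| = |66.82 − 64.5782| = $2.24 per barrel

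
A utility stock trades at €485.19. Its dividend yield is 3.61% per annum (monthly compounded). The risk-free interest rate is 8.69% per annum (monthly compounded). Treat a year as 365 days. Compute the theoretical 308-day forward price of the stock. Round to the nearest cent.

€506.33

F = S · (1+r/12)^(12T) / (1+q/12)^(12T)
= 485.19 × 1.075801 / 1.030884 = 485.19 × 1.043571
F = €506.33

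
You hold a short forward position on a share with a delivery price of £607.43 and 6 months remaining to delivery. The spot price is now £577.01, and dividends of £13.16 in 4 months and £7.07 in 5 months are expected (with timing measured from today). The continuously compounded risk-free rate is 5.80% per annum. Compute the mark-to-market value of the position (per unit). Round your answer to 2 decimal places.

£32.87

PV(remaining dividends) I = 13.16·e^(−0.0580·4/12) + 7.07·e^(−0.0580·5/12) = 19.8092
Current forward F = (S − I)·e^(rT) = (577.01 − 19.8092)·e^(0.0580·6/12) = 557.2008 × 1.029425 = 573.5964
Value (long) = (F − K)·e^(−rT) = (573.5964 − 607.43) × 0.971416 = -32.8665
Short position value = −(long value) = £32.87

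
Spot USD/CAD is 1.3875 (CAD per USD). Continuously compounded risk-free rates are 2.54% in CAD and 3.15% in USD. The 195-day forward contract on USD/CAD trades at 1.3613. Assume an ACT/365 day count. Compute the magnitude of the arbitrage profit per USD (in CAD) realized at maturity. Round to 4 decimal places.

Fair forward: F* = S·e^(carry·T), with carry = (r_CAD − r_USD) = 0.0254 − 0.0315 = -0.0061
F* = 1.3875 · e^(-0.0061 × 195/365) = 1.3875 · e^-0.003259 = 1.3875 × 0.996746 = 1.3830
Market 1.3613 < fair 1.3830: forward underpriced → reverse cash-and-carry (short spot, go long the forward).
At maturity, profit = |F_mkt − F*| = |1.3613 − 1.3830| = 0.0217 per USD (in CAD)

0.0217 per USD (in CAD)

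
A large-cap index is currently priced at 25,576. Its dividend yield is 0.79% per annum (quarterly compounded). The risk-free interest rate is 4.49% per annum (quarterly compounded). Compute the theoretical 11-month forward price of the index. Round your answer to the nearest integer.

F = S · (1+r/4)^(4T) / (1+q/4)^(4T)
= 25576 × 1.041778 / 1.007261 = 25576 × 1.034268
F = 26,452

26,452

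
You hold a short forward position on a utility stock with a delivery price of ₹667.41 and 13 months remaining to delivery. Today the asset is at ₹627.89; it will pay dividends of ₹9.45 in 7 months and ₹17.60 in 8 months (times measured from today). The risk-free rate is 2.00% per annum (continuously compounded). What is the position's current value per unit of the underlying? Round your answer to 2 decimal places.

PV(remaining dividends) I = 9.45·e^(−0.0200·7/12) + 17.60·e^(−0.0200·8/12) = 26.7073
Current forward F = (S − I)·e^(rT) = (627.89 − 26.7073)·e^(0.0200·13/12) = 601.1827 × 1.021903 = 614.3504
Value (long) = (F − K)·e^(−rT) = (614.3504 − 667.41) × 0.978566 = -51.9223
Short position value = −(long value) = ₹51.92

₹51.92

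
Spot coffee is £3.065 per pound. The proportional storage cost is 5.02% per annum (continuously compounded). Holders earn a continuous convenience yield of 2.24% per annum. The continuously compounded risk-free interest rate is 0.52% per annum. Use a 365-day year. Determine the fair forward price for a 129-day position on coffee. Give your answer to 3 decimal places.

Net carry = r + u − y = 0.0052 + 0.0502 − 0.0224 = 0.0330
F = S·e^((r+u−y)T) = 3.065 · e^(0.0330 × 129/365) = 3.065 · e^0.011663
= 3.065 × 1.011731 = £3.101 per pound

£3.101 per pound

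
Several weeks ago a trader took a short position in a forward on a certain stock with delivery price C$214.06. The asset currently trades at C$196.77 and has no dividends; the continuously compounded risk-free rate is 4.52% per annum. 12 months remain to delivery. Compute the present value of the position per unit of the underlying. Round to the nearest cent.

C$7.83

Current fair forward for the remaining 12 months: F = S·e^(r·T), r = 0.0452
F = 196.77 · e^(0.0452 × 12/12) = 196.77 × 1.046237 = 205.8681
Value of long forward = (F − K)·e^(−rT) = (205.8681 − 214.06) · e^(−0.0452·12/12)
= -8.1919 × 0.955806 = -7.83
Short position value = −(long value) = C$7.83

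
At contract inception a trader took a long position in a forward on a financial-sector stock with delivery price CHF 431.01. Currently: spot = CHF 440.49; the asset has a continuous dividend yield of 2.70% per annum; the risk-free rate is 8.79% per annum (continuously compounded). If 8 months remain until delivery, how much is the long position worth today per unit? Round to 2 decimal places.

CHF 26.15

Current fair forward for the remaining 8 months: F = S·e^((r − q)·T), (r − q) = 0.0879 − 0.0270 = 0.0609
F = 440.49 · e^(0.0609 × 8/12) = 440.49 × 1.041435 = 458.7417
Value of long forward = (F − K)·e^(−rT) = (458.7417 − 431.01) · e^(−0.0879·8/12)
= 27.7317 × 0.943084 = 26.15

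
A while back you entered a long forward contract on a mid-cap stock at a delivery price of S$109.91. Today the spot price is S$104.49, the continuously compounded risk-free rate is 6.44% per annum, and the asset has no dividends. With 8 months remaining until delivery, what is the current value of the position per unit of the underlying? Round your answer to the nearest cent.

Current fair forward for the remaining 8 months: F = S·e^(r·T), r = 0.0644
F = 104.49 · e^(0.0644 × 8/12) = 104.49 × 1.043868 = 109.0738
Value of long forward = (F − K)·e^(−rT) = (109.0738 − 109.91) · e^(−0.0644·8/12)
= -0.8362 × 0.957975 = -0.80

-S$0.80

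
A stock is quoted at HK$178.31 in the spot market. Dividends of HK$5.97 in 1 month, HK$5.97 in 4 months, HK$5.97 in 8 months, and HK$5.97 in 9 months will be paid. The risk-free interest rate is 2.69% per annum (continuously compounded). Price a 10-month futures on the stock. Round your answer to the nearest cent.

HK$158.23

PV(dividends) I = 5.97·e^(−0.0269·1/12) + 5.97·e^(−0.0269·4/12) + 5.97·e^(−0.0269·8/12) + 5.97·e^(−0.0269·9/12)
I = 5.9566 + 5.9167 + 5.8639 + 5.8508 = 23.5880
F = (S − I)·e^(rT) = (178.31 − 23.5880) · e^(0.0269·10/12)
= 154.7220 · e^0.022417 = 154.7220 × 1.022670 = HK$158.23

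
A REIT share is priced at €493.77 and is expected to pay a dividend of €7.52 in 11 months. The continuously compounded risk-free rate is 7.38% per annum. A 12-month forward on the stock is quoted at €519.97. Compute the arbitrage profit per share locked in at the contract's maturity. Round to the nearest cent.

PV(dividends) I = 7.52·e^(−0.0738·11/12) = 7.0281
Fair forward F* = (S − I)·e^(rT) = (493.77 − 7.0281)·e^0.073800 = 486.7419 × 1.076591 = 524.0219
Market €519.97 < fair 524.0219: forward underpriced → reverse cash-and-carry (short the stock, invest proceeds at r, pay the dividends, go long the forward).
Profit at T = |F_mkt − F*| = |519.97 − 524.0219| = €4.05 per share

€4.05 per share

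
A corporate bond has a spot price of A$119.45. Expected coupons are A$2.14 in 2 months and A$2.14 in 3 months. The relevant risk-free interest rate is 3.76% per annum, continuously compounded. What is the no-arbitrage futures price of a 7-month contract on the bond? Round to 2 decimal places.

PV(coupons) I = 2.14·e^(−0.0376·2/12) + 2.14·e^(−0.0376·3/12)
I = 2.1266 + 2.1200 = 4.2466
F = (S − I)·e^(rT) = (119.45 − 4.2466) · e^(0.0376·7/12)
= 115.2034 · e^0.021933 = 115.2034 × 1.022175 = A$117.76

A$117.76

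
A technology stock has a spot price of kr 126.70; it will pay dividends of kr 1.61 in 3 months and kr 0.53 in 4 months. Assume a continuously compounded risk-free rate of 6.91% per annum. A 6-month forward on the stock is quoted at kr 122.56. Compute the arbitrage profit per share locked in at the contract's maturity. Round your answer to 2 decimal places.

PV(dividends) I = 1.61·e^(−0.0691·3/12) + 0.53·e^(−0.0691·4/12) = 2.1004
Fair forward F* = (S − I)·e^(rT) = (126.70 − 2.1004)·e^0.034550 = 124.5996 × 1.035154 = 128.9798
Market kr 122.56 < fair 128.9798: forward underpriced → reverse cash-and-carry (short the stock, invest proceeds at r, pay the dividends, go long the forward).
Profit at T = |F_mkt − F*| = |122.56 − 128.9798| = kr 6.42 per share

kr 6.42 per share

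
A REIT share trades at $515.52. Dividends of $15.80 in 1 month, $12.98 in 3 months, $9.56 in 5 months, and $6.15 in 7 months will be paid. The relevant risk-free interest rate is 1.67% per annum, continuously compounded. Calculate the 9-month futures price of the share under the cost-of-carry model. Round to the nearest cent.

PV(dividends) I = 15.80·e^(−0.0167·1/12) + 12.98·e^(−0.0167·3/12) + 9.56·e^(−0.0167·5/12) + 6.15·e^(−0.0167·7/12)
I = 15.7780 + 12.9259 + 9.4937 + 6.0904 = 44.2880
F = (S − I)·e^(rT) = (515.52 − 44.2880) · e^(0.0167·9/12)
= 471.2320 · e^0.012525 = 471.2320 × 1.012604 = $477.17

$477.17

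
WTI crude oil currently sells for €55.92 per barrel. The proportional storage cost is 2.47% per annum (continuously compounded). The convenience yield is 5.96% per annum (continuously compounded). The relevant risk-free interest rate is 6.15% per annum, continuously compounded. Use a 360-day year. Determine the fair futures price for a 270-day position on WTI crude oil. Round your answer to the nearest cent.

Net carry = r + u − y = 0.0615 + 0.0247 − 0.0596 = 0.0266
F = S·e^((r+u−y)T) = 55.92 · e^(0.0266 × 270/360) = 55.92 · e^0.019950
= 55.92 × 1.020150 = €57.05 per barrel

€57.05 per barrel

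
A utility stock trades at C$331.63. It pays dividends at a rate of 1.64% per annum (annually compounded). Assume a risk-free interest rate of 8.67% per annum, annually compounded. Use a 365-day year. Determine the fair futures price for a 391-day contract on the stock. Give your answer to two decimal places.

F = S · (1+r)^T / (1+q)^T
= 331.63 × 1.093155 / 1.017578 = 331.63 × 1.074271
F = C$356.26

C$356.26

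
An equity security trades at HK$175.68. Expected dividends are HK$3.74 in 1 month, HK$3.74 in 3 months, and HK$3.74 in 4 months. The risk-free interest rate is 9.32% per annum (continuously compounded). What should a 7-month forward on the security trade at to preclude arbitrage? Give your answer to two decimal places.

PV(dividends) I = 3.74·e^(−0.0932·1/12) + 3.74·e^(−0.0932·3/12) + 3.74·e^(−0.0932·4/12)
I = 3.7111 + 3.6539 + 3.6256 = 10.9906
F = (S − I)·e^(rT) = (175.68 − 10.9906) · e^(0.0932·7/12)
= 164.6894 · e^0.054367 = 164.6894 × 1.055872 = HK$173.89

HK$173.89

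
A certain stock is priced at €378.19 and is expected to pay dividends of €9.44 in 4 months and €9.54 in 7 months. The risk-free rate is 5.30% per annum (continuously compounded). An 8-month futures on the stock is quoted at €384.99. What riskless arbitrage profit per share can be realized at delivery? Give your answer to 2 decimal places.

PV(dividends) I = 9.44·e^(−0.0530·4/12) + 9.54·e^(−0.0530·7/12) = 18.5243
Fair futures F* = (S − I)·e^(rT) = (378.19 − 18.5243)·e^0.035333 = 359.6657 × 1.035965 = 372.6011
Market €384.99 > fair 372.6011: forward overpriced → cash-and-carry (borrow at r, buy the stock and collect the dividends, short the forward).
Profit at T = |F_mkt − F*| = |384.99 − 372.6011| = €12.39 per share

€12.39 per share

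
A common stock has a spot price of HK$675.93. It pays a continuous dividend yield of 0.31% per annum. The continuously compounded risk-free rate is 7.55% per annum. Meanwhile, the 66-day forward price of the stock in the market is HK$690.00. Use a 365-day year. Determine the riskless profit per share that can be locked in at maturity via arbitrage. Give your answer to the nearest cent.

Fair forward: F* = S·e^(carry·T), with carry = (r − q) = 0.0755 − 0.0031 = 0.0724
F* = 675.93 · e^(0.0724 × 66/365) = 675.93 · e^0.013092 = 675.93 × 1.013178 = HK$684.8374
Market HK$690.00 > fair HK$684.8374: forward overpriced → cash-and-carry (buy spot, short the forward).
At maturity, profit = |F_mkt − F*| = |690.00 − 684.8374| = HK$5.16 per share

HK$5.16 per share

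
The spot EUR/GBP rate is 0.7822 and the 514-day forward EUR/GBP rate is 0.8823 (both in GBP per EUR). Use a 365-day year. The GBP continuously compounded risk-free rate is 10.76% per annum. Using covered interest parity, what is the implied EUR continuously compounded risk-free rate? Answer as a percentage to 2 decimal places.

2.21%

F = S·e^((r_GBP − r_EUR)T) ⇒ r_EUR = r_GBP − ln(F/S)/T
ln(0.8823/0.7822) = 0.120422; /(514/365) = 0.085514
r_EUR = 0.1076 − 0.085514 = 0.022086
r_EUR = 2.21%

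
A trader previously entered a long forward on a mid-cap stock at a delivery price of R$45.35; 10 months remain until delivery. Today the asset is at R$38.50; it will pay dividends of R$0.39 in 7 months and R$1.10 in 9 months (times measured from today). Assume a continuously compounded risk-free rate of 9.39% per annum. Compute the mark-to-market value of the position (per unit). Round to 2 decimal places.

PV(remaining dividends) I = 0.39·e^(−0.0939·7/12) + 1.10·e^(−0.0939·9/12) = 1.3944
Current forward F = (S − I)·e^(rT) = (38.50 − 1.3944)·e^(0.0939·10/12) = 37.1056 × 1.081393 = 40.1257
Value (long) = (F − K)·e^(−rT) = (40.1257 − 45.35) × 0.924733 = -4.8311
Value = -R$4.83

-R$4.83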